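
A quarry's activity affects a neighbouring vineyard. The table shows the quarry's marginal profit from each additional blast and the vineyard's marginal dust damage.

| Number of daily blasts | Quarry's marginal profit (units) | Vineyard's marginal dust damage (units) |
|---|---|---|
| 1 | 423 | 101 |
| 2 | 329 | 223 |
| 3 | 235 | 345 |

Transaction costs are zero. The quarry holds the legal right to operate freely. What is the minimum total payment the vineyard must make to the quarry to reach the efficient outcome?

235

Left alone the quarry would choose level 3 (marginal profit stays positive).
Efficient level: k* = 2 (marginal profit ≥ marginal dust damage through 2).
The vineyard must at least cover the quarry's forgone profit from cutting 3→2: 235 = 235.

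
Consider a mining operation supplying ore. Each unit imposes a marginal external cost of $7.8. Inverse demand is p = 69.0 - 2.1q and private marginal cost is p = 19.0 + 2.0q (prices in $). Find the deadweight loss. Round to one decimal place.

DWL = $7.4

Market equilibrium (private): 19.0 + 2.0q = 69.0 - 2.1q → q_m = 12.1951.
Social marginal cost = private MC + MEC = 26.8 + 2.0q.
Set SMC = demand: 26.8 + 2.0q = 69.0 - 2.1q → q* = 10.2927.
Between q* and q_m the wedge SMC − demand runs linearly from 0 to MEC(q_m), so the loss is a triangle.
DWL = ½ × 1.9024 × 7.8000 = 7.4194.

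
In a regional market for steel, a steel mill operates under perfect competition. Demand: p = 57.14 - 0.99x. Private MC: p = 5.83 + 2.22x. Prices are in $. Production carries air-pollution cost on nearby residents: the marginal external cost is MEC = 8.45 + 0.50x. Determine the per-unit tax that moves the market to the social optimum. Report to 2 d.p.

Social marginal cost = private MC + MEC = 14.28 + 2.72x.
Set SMC = demand: 14.28 + 2.72x = 57.14 - 0.99x → x* = 11.5526.
The Pigouvian tax equals MEC at x*: 8.45 + 0.50×11.5526 = 14.2263.

tax = $14.23 per unit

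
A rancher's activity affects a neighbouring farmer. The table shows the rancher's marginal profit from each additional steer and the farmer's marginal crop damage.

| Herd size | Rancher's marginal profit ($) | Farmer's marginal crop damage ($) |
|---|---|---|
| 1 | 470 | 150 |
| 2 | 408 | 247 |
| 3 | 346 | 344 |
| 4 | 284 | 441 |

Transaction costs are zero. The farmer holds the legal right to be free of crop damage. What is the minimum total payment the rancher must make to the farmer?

$741

Efficient level: marginal profit ≥ marginal crop damage through level 3, so k* = 3.
With the farmer holding the right, the rancher must at least compensate total damage at k*: 150 + 247 + 344 = 741.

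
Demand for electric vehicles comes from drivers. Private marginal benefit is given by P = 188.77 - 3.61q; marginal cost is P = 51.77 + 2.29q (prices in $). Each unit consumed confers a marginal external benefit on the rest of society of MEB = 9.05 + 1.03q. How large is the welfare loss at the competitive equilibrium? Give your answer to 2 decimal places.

DWL = $111.58

Market equilibrium (private): 51.77 + 2.29q = 188.77 - 3.61q → q_m = 23.2203.
Social marginal benefit = demand + MEB = 197.82 - 2.58q.
Set SMB = MC: 197.82 - 2.58q = 51.77 + 2.29q → q* = 29.9897.
The loss is the area between SMB and MC from q* to q_m; with linear curves that's a triangle of height MEB(q_m).
DWL = ½ × 6.7694 × 32.9669 = 111.5831.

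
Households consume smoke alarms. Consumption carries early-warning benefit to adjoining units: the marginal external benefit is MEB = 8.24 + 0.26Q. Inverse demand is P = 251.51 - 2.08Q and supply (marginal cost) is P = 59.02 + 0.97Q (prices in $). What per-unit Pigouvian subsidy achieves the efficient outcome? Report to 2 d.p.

Social marginal benefit = demand + MEB = 259.75 - 1.82Q.
Set SMB = MC: 259.75 - 1.82Q = 59.02 + 0.97Q → Q* = 71.9462.
The Pigouvian subsidy equals MEB at Q*: 8.24 + 0.26×71.9462 = 26.9460.

subsidy = $26.95 per unit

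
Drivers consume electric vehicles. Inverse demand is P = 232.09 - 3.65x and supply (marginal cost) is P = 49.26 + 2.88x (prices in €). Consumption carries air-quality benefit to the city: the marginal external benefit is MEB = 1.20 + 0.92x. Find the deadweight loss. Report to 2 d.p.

DWL = €64.77

Market equilibrium (private): 49.26 + 2.88x = 232.09 - 3.65x → x_m = 27.9985.
Social marginal benefit = demand + MEB = 233.29 - 2.73x.
Set SMB = MC: 233.29 - 2.73x = 49.26 + 2.88x → x* = 32.8039.
The welfare-loss triangle has base |x_m − x*| and height MEB(x_m) (the vertical gap between SMB and MC is zero at x* and MEB at x_m).
DWL = ½ × 4.8054 × 26.9586 = 64.7734.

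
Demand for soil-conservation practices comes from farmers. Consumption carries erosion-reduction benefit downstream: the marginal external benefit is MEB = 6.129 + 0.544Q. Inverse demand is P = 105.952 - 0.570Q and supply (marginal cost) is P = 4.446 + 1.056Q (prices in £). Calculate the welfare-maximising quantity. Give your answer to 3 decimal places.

Social marginal benefit = demand + MEB = 112.081 - 0.026Q.
Set SMB = MC: 112.081 - 0.026Q = 4.446 + 1.056Q → Q* = 99.4778.

Q* = 99.478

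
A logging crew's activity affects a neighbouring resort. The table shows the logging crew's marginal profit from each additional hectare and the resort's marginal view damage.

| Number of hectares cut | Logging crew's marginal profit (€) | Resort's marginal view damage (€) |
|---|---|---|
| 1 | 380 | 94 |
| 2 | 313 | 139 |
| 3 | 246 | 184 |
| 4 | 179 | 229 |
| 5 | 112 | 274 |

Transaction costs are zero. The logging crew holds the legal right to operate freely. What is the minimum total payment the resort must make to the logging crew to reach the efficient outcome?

Left alone the logging crew would choose level 5 (marginal profit stays positive).
Efficient level: k* = 3 (marginal profit ≥ marginal view damage through 3).
The resort must at least cover the logging crew's forgone profit from cutting 5→3: 179 + 112 = 291.

€291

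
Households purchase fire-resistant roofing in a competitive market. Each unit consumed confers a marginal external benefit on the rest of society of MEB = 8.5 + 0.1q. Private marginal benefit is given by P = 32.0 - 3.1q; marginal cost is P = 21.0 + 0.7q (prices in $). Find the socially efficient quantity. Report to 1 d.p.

Social marginal benefit = demand + MEB = 40.5 - 3.0q.
Set SMB = MC: 40.5 - 3.0q = 21.0 + 0.7q → q* = 5.2703.

q* = 5.3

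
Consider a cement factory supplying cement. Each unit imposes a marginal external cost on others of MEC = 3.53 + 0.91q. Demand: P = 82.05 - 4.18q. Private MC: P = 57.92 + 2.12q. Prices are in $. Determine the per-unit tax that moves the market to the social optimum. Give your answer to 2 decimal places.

Social marginal cost = private MC + MEC = 61.45 + 3.03q.
Set SMC = demand: 61.45 + 3.03q = 82.05 - 4.18q → q* = 2.8571.
The Pigouvian tax equals MEC at q*: 3.53 + 0.91×2.8571 = 6.1300.

tax = $6.13 per unit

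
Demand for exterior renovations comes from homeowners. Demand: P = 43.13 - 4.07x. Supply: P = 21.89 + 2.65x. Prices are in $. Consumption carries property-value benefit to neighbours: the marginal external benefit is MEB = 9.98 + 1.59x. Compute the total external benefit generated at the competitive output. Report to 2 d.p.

$39.49

Market equilibrium (private): 21.89 + 2.65x = 43.13 - 4.07x → x_m = 3.1607.
Total external benefit = ∫₀^{x_m} (9.98 + 1.59x) dx = 9.98×3.1607 + ½×1.59×3.1607² = 39.4859.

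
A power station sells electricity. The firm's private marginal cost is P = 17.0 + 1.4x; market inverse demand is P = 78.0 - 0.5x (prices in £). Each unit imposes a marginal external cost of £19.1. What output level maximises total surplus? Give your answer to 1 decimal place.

x* = 22.1

Social marginal cost = private MC + MEC = 36.1 + 1.4x.
Set SMC = demand: 36.1 + 1.4x = 78.0 - 0.5x → x* = 22.0526.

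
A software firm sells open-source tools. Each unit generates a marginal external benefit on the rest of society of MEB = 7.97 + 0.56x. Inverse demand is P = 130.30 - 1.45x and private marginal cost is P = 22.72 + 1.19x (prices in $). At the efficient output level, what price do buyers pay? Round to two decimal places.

Social marginal cost = private MC − MEB = 14.75 + 0.63x.
Set SMC = demand: 14.75 + 0.63x = 130.30 - 1.45x → x* = 55.5529.
Consumer price on the demand curve at x*: 130.30 − 1.45×55.5529 = 49.7483.

P = $49.75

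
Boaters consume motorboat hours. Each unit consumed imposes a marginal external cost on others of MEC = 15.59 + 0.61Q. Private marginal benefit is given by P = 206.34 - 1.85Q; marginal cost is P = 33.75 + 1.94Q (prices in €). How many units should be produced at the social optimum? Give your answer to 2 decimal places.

Q* = 35.68

Social marginal benefit = demand − MEC = 190.75 - 2.46Q.
Set SMB = MC: 190.75 - 2.46Q = 33.75 + 1.94Q → Q* = 35.6818.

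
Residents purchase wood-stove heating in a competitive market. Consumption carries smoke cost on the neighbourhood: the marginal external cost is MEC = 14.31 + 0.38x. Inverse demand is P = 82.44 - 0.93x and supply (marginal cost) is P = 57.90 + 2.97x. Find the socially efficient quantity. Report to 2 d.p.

Social marginal benefit = demand − MEC = 68.13 - 1.31x.
Set SMB = MC: 68.13 - 1.31x = 57.90 + 2.97x → x* = 2.3902.

x* = 2.39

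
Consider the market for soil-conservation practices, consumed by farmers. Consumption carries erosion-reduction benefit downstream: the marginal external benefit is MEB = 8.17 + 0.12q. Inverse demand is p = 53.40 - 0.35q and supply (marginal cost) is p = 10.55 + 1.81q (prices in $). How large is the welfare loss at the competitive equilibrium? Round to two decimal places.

DWL = $27.28

Market equilibrium (private): 10.55 + 1.81q = 53.40 - 0.35q → q_m = 19.8380.
Social marginal benefit = demand + MEB = 61.57 - 0.23q.
Set SMB = MC: 61.57 - 0.23q = 10.55 + 1.81q → q* = 25.0098.
Between q* and q_m the wedge SMB − MC runs linearly from 0 to MEB(q_m), so the loss is a triangle.
DWL = ½ × 5.1718 × 10.5506 = 27.2828.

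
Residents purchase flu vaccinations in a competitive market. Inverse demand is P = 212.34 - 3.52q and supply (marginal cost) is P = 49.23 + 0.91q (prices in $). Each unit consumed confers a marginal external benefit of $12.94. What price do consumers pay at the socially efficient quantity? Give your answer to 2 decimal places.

P = $72.45

Social marginal benefit = demand + MEB = 225.28 - 3.52q.
Set SMB = MC: 225.28 - 3.52q = 49.23 + 0.91q → q* = 39.7404.
Consumer price on the demand curve at q*: 212.34 − 3.52×39.7404 = 72.4538.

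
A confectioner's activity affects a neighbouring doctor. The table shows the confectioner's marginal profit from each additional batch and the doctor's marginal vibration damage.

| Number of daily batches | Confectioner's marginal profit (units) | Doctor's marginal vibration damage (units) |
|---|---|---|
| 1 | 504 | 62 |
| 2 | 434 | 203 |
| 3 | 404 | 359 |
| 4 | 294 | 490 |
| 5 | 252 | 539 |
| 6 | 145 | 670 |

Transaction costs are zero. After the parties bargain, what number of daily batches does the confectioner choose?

Bargaining reaches the level where marginal profit last exceeds marginal vibration damage.
That holds through level 3 (404 ≥ 359) but not at 4 (294 < 490).

3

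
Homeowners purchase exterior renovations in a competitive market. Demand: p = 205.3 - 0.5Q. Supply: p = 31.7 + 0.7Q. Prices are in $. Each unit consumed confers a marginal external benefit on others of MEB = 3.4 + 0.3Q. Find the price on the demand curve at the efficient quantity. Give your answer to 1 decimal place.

P = $107.0

Social marginal benefit = demand + MEB = 208.7 - 0.2Q.
Set SMB = MC: 208.7 - 0.2Q = 31.7 + 0.7Q → Q* = 196.6667.
Consumer price on the demand curve at Q*: 205.3 − 0.5×196.6667 = 106.9667.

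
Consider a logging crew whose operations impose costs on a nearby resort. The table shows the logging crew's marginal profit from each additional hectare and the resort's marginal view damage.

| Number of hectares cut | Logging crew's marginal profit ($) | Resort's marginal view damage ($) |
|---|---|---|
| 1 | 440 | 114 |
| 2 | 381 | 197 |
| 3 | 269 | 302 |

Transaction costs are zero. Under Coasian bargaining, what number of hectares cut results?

Bargaining reaches the level where marginal profit last exceeds marginal view damage.
That holds through level 2 (381 ≥ 197) but not at 3 (269 < 302).

2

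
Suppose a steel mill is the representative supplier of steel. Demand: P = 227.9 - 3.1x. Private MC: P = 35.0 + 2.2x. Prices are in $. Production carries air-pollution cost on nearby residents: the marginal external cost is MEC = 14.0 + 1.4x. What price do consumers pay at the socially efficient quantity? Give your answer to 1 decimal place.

Social marginal cost = private MC + MEC = 49.0 + 3.6x.
Set SMC = demand: 49.0 + 3.6x = 227.9 - 3.1x → x* = 26.7015.
Consumer price on the demand curve at x*: 227.9 − 3.1×26.7015 = 145.1254.

P = $145.1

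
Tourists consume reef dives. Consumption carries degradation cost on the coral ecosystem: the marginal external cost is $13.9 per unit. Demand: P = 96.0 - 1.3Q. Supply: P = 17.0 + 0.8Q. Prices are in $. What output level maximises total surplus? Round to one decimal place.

Q* = 31.0

Social marginal benefit = demand − MEC = 82.1 - 1.3Q.
Set SMB = MC: 82.1 - 1.3Q = 17.0 + 0.8Q → Q* = 31.0000.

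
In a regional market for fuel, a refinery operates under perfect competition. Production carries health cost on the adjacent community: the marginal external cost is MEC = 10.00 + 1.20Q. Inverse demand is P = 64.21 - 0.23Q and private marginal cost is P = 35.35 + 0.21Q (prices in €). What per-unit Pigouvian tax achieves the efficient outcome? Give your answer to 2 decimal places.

Social marginal cost = private MC + MEC = 45.35 + 1.41Q.
Set SMC = demand: 45.35 + 1.41Q = 64.21 - 0.23Q → Q* = 11.5000.
The Pigouvian tax equals MEC at Q*: 10.00 + 1.20×11.5000 = 23.8000.

tax = €23.80 per unit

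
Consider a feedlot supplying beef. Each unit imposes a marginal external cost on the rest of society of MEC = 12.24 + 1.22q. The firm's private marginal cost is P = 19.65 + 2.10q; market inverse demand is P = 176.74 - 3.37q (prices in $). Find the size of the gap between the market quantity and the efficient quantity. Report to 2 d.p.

7.07 units

Market equilibrium (private): 19.65 + 2.10q = 176.74 - 3.37q → q_m = 28.7185.
Social marginal cost = private MC + MEC = 31.89 + 3.32q.
Set SMC = demand: 31.89 + 3.32q = 176.74 - 3.37q → q* = 21.6517.
Gap = |28.7185 − 21.6517| = 7.0668.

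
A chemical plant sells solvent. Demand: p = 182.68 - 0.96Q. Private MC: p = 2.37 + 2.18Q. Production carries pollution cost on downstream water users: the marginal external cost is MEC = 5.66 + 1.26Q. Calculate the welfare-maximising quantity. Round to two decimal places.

Social marginal cost = private MC + MEC = 8.03 + 3.44Q.
Set SMC = demand: 8.03 + 3.44Q = 182.68 - 0.96Q → Q* = 39.6932.

Q* = 39.69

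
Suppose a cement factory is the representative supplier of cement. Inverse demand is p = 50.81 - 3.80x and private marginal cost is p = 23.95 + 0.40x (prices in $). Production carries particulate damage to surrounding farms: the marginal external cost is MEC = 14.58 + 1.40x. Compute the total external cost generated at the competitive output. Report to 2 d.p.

$121.87

Market equilibrium (private): 23.95 + 0.40x = 50.81 - 3.80x → x_m = 6.3952.
Total external cost = ∫₀^{x_m} (14.58 + 1.40x) dx = 14.58×6.3952 + ½×1.40×6.3952² = 121.8710.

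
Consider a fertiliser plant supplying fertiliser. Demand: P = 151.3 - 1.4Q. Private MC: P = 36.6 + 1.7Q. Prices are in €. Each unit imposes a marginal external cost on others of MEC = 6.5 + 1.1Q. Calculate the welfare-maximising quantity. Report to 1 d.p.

Q* = 25.8

Social marginal cost = private MC + MEC = 43.1 + 2.8Q.
Set SMC = demand: 43.1 + 2.8Q = 151.3 - 1.4Q → Q* = 25.7619.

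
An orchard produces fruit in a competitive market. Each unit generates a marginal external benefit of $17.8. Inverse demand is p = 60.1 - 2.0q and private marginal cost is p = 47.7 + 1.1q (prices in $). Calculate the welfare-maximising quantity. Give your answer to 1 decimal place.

q* = 9.7

Social marginal cost = private MC − MEB = 29.9 + 1.1q.
Set SMC = demand: 29.9 + 1.1q = 60.1 - 2.0q → q* = 9.7419.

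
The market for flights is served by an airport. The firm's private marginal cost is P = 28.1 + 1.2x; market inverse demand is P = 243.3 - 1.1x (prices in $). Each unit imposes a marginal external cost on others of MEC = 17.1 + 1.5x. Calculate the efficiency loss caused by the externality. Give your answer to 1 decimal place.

Market equilibrium (private): 28.1 + 1.2x = 243.3 - 1.1x → x_m = 93.5652.
Social marginal cost = private MC + MEC = 45.2 + 2.7x.
Set SMC = demand: 45.2 + 2.7x = 243.3 - 1.1x → x* = 52.1316.
Between x* and x_m the wedge SMC − demand runs linearly from 0 to MEC(x_m), so the loss is a triangle.
DWL = ½ × 41.4336 × 157.4478 = 3261.8146.

DWL = $3261.8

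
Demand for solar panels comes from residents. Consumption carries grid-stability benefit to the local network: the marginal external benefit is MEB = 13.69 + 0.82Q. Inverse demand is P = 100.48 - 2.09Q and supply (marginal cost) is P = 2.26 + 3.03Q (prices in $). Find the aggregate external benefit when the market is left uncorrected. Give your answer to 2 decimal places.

Market equilibrium (private): 2.26 + 3.03Q = 100.48 - 2.09Q → Q_m = 19.1836.
Total external benefit = ∫₀^{Q_m} (13.69 + 0.82Q) dQ = 13.69×19.1836 + ½×0.82×19.1836² = 413.5078.

$413.51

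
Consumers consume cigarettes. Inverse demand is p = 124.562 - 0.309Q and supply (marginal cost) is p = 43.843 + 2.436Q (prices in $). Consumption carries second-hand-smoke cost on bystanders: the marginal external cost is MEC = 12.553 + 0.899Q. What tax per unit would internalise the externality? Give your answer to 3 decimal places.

tax = $29.370 per unit

Social marginal benefit = demand − MEC = 112.009 - 1.208Q.
Set SMB = MC: 112.009 - 1.208Q = 43.843 + 2.436Q → Q* = 18.7064.
The Pigouvian tax equals MEC at Q*: 12.553 + 0.899×18.7064 = 29.3701.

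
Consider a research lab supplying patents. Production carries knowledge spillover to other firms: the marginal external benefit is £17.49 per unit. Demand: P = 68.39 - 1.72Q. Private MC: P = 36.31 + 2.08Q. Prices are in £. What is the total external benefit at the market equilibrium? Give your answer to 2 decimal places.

Market equilibrium (private): 36.31 + 2.08Q = 68.39 - 1.72Q → Q_m = 8.4421.
Total external benefit = MEB × Q_m = 17.49 × 8.4421 = 147.6523.

£147.65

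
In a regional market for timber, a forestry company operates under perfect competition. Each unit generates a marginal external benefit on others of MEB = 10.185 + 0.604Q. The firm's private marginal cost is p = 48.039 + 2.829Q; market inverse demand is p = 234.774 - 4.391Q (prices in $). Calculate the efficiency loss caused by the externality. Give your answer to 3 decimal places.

Market equilibrium (private): 48.039 + 2.829Q = 234.774 - 4.391Q → Q_m = 25.8636.
Social marginal cost = private MC − MEB = 37.854 + 2.225Q.
Set SMC = demand: 37.854 + 2.225Q = 234.774 - 4.391Q → Q* = 29.7642.
Height of the DWL triangle at Q_m is demand(Q_m) − SMC(Q_m) = MEB(Q_m) = 25.8066.
DWL = ½ × 3.9006 × 25.8066 = 50.3306.

DWL = $50.331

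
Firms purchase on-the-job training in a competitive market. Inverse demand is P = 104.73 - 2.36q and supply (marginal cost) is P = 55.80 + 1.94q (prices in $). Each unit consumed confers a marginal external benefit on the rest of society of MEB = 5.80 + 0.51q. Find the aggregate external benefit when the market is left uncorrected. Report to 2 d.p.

Market equilibrium (private): 55.80 + 1.94q = 104.73 - 2.36q → q_m = 11.3791.
Total external benefit = ∫₀^{q_m} (5.80 + 0.51q) dq = 5.80×11.3791 + ½×0.51×11.3791² = 99.0172.

$99.02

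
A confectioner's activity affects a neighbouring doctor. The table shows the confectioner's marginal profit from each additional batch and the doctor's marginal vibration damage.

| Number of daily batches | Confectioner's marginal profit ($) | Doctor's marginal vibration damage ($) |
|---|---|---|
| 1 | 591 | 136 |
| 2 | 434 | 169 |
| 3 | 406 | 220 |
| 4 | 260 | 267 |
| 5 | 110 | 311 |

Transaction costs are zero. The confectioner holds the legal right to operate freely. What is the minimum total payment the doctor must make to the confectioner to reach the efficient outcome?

Left alone the confectioner would choose level 5 (marginal profit stays positive).
Efficient level: k* = 3 (marginal profit ≥ marginal vibration damage through 3).
The doctor must at least cover the confectioner's forgone profit from cutting 5→3: 260 + 110 = 370.

$370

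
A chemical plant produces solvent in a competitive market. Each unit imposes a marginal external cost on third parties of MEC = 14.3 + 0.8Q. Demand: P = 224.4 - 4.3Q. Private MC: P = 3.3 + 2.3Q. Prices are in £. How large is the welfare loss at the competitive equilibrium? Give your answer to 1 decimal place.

Market equilibrium (private): 3.3 + 2.3Q = 224.4 - 4.3Q → Q_m = 33.5000.
Social marginal cost = private MC + MEC = 17.6 + 3.1Q.
Set SMC = demand: 17.6 + 3.1Q = 224.4 - 4.3Q → Q* = 27.9459.
Height of the DWL triangle at Q_m is SMC(Q_m) − demand(Q_m) = MEC(Q_m) = 41.1000.
DWL = ½ × 5.5541 × 41.1000 = 114.1368.

DWL = £114.1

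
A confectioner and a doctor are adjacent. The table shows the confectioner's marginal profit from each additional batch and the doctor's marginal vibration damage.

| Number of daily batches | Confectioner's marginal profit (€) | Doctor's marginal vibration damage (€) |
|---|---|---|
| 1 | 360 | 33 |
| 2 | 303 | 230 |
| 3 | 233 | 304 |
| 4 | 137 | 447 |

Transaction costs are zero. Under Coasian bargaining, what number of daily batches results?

2

Bargaining reaches the level where marginal profit last exceeds marginal vibration damage.
That holds through level 2 (303 ≥ 230) but not at 3 (233 < 304).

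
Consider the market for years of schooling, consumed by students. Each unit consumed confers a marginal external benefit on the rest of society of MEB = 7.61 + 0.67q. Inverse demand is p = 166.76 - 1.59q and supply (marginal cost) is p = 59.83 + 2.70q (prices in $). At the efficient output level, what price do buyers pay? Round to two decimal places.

Social marginal benefit = demand + MEB = 174.37 - 0.92q.
Set SMB = MC: 174.37 - 0.92q = 59.83 + 2.70q → q* = 31.6409.
Consumer price on the demand curve at q*: 166.76 − 1.59×31.6409 = 116.4510.

P = $116.45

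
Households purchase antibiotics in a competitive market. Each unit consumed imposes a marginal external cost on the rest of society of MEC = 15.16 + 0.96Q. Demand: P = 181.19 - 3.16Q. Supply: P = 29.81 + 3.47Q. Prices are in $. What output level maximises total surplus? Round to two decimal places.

Social marginal benefit = demand − MEC = 166.03 - 4.12Q.
Set SMB = MC: 166.03 - 4.12Q = 29.81 + 3.47Q → Q* = 17.9473.

Q* = 17.95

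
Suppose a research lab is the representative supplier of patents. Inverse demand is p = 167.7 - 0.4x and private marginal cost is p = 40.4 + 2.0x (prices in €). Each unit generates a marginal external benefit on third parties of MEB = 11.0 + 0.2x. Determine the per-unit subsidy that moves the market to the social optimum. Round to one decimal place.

Social marginal cost = private MC − MEB = 29.4 + 1.8x.
Set SMC = demand: 29.4 + 1.8x = 167.7 - 0.4x → x* = 62.8636.
The Pigouvian subsidy equals MEB at x*: 11.0 + 0.2×62.8636 = 23.5727.

subsidy = €23.6 per unit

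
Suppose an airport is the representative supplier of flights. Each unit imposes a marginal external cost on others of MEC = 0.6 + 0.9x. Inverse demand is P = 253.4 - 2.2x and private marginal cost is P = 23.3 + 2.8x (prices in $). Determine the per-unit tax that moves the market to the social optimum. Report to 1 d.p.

Social marginal cost = private MC + MEC = 23.9 + 3.7x.
Set SMC = demand: 23.9 + 3.7x = 253.4 - 2.2x → x* = 38.8983.
The Pigouvian tax equals MEC at x*: 0.6 + 0.9×38.8983 = 35.6085.

tax = $35.6 per unit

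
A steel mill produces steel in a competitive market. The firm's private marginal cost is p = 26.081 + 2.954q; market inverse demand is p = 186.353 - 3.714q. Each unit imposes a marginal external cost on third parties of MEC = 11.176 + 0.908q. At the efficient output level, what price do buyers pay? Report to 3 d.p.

P = 113.261

Social marginal cost = private MC + MEC = 37.257 + 3.862q.
Set SMC = demand: 37.257 + 3.862q = 186.353 - 3.714q → q* = 19.6800.
Consumer price on the demand curve at q*: 186.353 − 3.714×19.6800 = 113.2615.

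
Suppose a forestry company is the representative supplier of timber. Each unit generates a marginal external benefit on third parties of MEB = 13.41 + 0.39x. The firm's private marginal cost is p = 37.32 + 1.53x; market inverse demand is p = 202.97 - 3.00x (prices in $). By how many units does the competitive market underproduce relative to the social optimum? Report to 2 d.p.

6.68 units

Market equilibrium (private): 37.32 + 1.53x = 202.97 - 3.00x → x_m = 36.5673.
Social marginal cost = private MC − MEB = 23.91 + 1.14x.
Set SMC = demand: 23.91 + 1.14x = 202.97 - 3.00x → x* = 43.2512.
Gap = |36.5673 − 43.2512| = 6.6839.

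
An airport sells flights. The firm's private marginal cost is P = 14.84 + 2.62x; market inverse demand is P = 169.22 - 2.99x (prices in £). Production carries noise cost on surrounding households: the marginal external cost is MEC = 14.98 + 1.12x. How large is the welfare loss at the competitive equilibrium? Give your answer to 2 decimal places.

Market equilibrium (private): 14.84 + 2.62x = 169.22 - 2.99x → x_m = 27.5187.
Social marginal cost = private MC + MEC = 29.82 + 3.74x.
Set SMC = demand: 29.82 + 3.74x = 169.22 - 2.99x → x* = 20.7132.
Between x* and x_m the wedge SMC − demand runs linearly from 0 to MEC(x_m), so the loss is a triangle.
DWL = ½ × 6.8055 × 45.8010 = 155.8494.

DWL = £155.85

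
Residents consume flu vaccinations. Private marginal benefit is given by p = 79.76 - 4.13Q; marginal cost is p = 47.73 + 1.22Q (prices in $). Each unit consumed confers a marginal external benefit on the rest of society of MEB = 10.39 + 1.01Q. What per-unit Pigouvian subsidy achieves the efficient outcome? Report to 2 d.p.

subsidy = $20.26 per unit

Social marginal benefit = demand + MEB = 90.15 - 3.12Q.
Set SMB = MC: 90.15 - 3.12Q = 47.73 + 1.22Q → Q* = 9.7742.
The Pigouvian subsidy equals MEB at Q*: 10.39 + 1.01×9.7742 = 20.2619.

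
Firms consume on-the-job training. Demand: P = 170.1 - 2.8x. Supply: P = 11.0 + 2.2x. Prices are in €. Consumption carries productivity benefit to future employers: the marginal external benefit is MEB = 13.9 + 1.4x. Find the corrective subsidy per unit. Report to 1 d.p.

subsidy = €81.2 per unit

Social marginal benefit = demand + MEB = 184.0 - 1.4x.
Set SMB = MC: 184.0 - 1.4x = 11.0 + 2.2x → x* = 48.0556.
The Pigouvian subsidy equals MEB at x*: 13.9 + 1.4×48.0556 = 81.1778.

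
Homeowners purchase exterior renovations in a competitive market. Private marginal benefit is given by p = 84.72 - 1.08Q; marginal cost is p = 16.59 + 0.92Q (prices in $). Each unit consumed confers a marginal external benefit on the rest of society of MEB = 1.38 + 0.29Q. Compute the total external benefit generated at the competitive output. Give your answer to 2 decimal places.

$215.27

Market equilibrium (private): 16.59 + 0.92Q = 84.72 - 1.08Q → Q_m = 34.0650.
Total external benefit = ∫₀^{Q_m} (1.38 + 0.29Q) dQ = 1.38×34.0650 + ½×0.29×34.0650² = 215.2712.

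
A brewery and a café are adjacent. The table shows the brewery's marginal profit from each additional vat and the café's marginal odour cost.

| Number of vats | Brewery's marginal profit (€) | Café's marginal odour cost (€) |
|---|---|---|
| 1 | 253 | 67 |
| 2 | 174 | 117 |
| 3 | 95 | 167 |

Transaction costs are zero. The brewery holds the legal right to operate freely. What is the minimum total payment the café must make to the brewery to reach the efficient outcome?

€95

Left alone the brewery would choose level 3 (marginal profit stays positive).
Efficient level: k* = 2 (marginal profit ≥ marginal odour cost through 2).
The café must at least cover the brewery's forgone profit from cutting 3→2: 95 = 95.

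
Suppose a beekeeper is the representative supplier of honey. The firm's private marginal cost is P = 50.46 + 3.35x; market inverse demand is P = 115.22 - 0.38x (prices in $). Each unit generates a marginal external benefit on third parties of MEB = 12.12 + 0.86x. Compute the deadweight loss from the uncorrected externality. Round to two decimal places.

Market equilibrium (private): 50.46 + 3.35x = 115.22 - 0.38x → x_m = 17.3619.
Social marginal cost = private MC − MEB = 38.34 + 2.49x.
Set SMC = demand: 38.34 + 2.49x = 115.22 - 0.38x → x* = 26.7875.
Height of the DWL triangle at x_m is demand(x_m) − SMC(x_m) = MEB(x_m) = 27.0513.
DWL = ½ × 9.4256 × 27.0513 = 127.4874.

DWL = $127.49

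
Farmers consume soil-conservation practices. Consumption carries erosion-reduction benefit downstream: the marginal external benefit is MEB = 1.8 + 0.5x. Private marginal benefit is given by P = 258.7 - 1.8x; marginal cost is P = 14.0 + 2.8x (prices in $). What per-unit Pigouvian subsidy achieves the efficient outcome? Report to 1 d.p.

Social marginal benefit = demand + MEB = 260.5 - 1.3x.
Set SMB = MC: 260.5 - 1.3x = 14.0 + 2.8x → x* = 60.1220.
The Pigouvian subsidy equals MEB at x*: 1.8 + 0.5×60.1220 = 31.8610.

subsidy = $31.9 per unit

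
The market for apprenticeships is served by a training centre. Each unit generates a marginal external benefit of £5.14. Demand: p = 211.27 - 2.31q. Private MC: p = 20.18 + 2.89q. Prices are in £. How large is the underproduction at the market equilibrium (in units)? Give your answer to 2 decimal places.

Market equilibrium (private): 20.18 + 2.89q = 211.27 - 2.31q → q_m = 36.7481.
Social marginal cost = private MC − MEB = 15.04 + 2.89q.
Set SMC = demand: 15.04 + 2.89q = 211.27 - 2.31q → q* = 37.7365.
Gap = |36.7481 − 37.7365| = 0.9884.

0.99 units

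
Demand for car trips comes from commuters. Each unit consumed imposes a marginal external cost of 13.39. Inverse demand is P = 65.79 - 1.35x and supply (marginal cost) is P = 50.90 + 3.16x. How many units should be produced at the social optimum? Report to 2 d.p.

Social marginal benefit = demand − MEC = 52.40 - 1.35x.
Set SMB = MC: 52.40 - 1.35x = 50.90 + 3.16x → x* = 0.3326.

x* = 0.33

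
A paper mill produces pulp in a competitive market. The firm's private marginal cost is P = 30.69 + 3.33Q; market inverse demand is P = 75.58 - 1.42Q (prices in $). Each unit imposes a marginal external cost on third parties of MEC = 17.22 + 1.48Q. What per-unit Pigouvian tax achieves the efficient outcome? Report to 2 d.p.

Social marginal cost = private MC + MEC = 47.91 + 4.81Q.
Set SMC = demand: 47.91 + 4.81Q = 75.58 - 1.42Q → Q* = 4.4414.
The Pigouvian tax equals MEC at Q*: 17.22 + 1.48×4.4414 = 23.7933.

tax = $23.79 per unit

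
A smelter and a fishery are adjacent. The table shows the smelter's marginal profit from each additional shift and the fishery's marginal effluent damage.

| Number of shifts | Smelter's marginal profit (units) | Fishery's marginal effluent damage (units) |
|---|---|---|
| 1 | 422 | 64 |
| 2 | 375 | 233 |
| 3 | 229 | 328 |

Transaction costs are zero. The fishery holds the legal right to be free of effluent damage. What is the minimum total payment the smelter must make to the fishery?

Efficient level: marginal profit ≥ marginal effluent damage through level 2, so k* = 2.
With the fishery holding the right, the smelter must at least compensate total damage at k*: 64 + 233 = 297.

297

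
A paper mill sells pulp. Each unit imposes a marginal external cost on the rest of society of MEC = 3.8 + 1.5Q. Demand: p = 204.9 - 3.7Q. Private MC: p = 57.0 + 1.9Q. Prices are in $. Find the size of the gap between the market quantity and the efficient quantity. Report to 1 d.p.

Market equilibrium (private): 57.0 + 1.9Q = 204.9 - 3.7Q → Q_m = 26.4107.
Social marginal cost = private MC + MEC = 60.8 + 3.4Q.
Set SMC = demand: 60.8 + 3.4Q = 204.9 - 3.7Q → Q* = 20.2958.
Gap = |26.4107 − 20.2958| = 6.1149.

6.1 units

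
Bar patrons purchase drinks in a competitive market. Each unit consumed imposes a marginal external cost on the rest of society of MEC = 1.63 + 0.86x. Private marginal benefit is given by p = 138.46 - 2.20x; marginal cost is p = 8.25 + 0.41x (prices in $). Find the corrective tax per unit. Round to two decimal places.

tax = $33.50 per unit

Social marginal benefit = demand − MEC = 136.83 - 3.06x.
Set SMB = MC: 136.83 - 3.06x = 8.25 + 0.41x → x* = 37.0548.
The Pigouvian tax equals MEC at x*: 1.63 + 0.86×37.0548 = 33.4971.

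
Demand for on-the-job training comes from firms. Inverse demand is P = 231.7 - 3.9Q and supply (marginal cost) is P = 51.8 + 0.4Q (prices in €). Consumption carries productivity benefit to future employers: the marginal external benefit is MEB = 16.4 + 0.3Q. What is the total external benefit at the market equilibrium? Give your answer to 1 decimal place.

€948.7

Market equilibrium (private): 51.8 + 0.4Q = 231.7 - 3.9Q → Q_m = 41.8372.
Total external benefit = ∫₀^{Q_m} (16.4 + 0.3Q) dQ = 16.4×41.8372 + ½×0.3×41.8372² = 948.6828.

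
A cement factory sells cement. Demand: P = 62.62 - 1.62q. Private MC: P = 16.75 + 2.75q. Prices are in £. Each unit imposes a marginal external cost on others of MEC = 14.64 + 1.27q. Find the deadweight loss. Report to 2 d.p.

Market equilibrium (private): 16.75 + 2.75q = 62.62 - 1.62q → q_m = 10.4966.
Social marginal cost = private MC + MEC = 31.39 + 4.02q.
Set SMC = demand: 31.39 + 4.02q = 62.62 - 1.62q → q* = 5.5372.
Between q* and q_m the wedge SMC − demand runs linearly from 0 to MEC(q_m), so the loss is a triangle.
DWL = ½ × 4.9594 × 27.9706 = 69.3587.

DWL = £69.36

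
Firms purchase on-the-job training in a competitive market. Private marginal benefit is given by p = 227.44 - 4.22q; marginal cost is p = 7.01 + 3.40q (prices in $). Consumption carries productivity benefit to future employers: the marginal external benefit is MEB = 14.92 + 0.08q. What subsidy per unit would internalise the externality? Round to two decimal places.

Social marginal benefit = demand + MEB = 242.36 - 4.14q.
Set SMB = MC: 242.36 - 4.14q = 7.01 + 3.40q → q* = 31.2135.
The Pigouvian subsidy equals MEB at q*: 14.92 + 0.08×31.2135 = 17.4171.

subsidy = $17.42 per unit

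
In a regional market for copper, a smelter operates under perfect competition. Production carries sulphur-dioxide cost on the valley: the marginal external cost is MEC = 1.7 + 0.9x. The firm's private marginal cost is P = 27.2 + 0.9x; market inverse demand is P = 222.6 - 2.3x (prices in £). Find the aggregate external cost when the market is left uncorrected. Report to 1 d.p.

£1781.7

Market equilibrium (private): 27.2 + 0.9x = 222.6 - 2.3x → x_m = 61.0625.
Total external cost = ∫₀^{x_m} (1.7 + 0.9x) dx = 1.7×61.0625 + ½×0.9×61.0625² = 1781.6893.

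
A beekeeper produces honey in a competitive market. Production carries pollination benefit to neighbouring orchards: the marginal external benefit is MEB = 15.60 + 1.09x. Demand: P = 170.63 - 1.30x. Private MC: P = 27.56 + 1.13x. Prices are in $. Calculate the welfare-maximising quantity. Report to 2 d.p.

x* = 118.41

Social marginal cost = private MC − MEB = 11.96 + 0.04x.
Set SMC = demand: 11.96 + 0.04x = 170.63 - 1.30x → x* = 118.4104.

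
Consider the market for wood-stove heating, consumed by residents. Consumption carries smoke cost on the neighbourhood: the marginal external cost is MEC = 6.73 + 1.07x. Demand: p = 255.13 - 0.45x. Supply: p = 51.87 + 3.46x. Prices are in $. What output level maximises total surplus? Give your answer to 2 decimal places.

x* = 39.46

Social marginal benefit = demand − MEC = 248.40 - 1.52x.
Set SMB = MC: 248.40 - 1.52x = 51.87 + 3.46x → x* = 39.4639.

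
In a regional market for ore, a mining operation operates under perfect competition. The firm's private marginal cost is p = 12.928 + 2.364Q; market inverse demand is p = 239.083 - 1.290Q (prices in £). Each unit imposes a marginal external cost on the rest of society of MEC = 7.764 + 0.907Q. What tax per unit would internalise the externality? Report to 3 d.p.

Social marginal cost = private MC + MEC = 20.692 + 3.271Q.
Set SMC = demand: 20.692 + 3.271Q = 239.083 - 1.290Q → Q* = 47.8823.
The Pigouvian tax equals MEC at Q*: 7.764 + 0.907×47.8823 = 51.1932.

tax = £51.193 per unit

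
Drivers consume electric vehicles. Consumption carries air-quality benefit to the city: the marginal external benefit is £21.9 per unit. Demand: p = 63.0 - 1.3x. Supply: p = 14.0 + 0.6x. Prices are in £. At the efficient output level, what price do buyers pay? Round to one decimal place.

Social marginal benefit = demand + MEB = 84.9 - 1.3x.
Set SMB = MC: 84.9 - 1.3x = 14.0 + 0.6x → x* = 37.3158.
Consumer price on the demand curve at x*: 63.0 − 1.3×37.3158 = 14.4895.

P = £14.5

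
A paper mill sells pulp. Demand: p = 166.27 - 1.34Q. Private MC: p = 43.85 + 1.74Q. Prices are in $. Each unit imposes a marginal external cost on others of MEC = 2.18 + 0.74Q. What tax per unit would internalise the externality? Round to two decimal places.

Social marginal cost = private MC + MEC = 46.03 + 2.48Q.
Set SMC = demand: 46.03 + 2.48Q = 166.27 - 1.34Q → Q* = 31.4764.
The Pigouvian tax equals MEC at Q*: 2.18 + 0.74×31.4764 = 25.4725.

tax = $25.47 per unit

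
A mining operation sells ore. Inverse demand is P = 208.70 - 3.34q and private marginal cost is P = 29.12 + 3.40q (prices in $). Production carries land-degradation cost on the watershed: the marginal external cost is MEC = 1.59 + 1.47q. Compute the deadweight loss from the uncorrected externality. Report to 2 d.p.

DWL = $101.16

Market equilibrium (private): 29.12 + 3.40q = 208.70 - 3.34q → q_m = 26.6439.
Social marginal cost = private MC + MEC = 30.71 + 4.87q.
Set SMC = demand: 30.71 + 4.87q = 208.70 - 3.34q → q* = 21.6797.
Height of the DWL triangle at q_m is SMC(q_m) − demand(q_m) = MEC(q_m) = 40.7566.
DWL = ½ × 4.9642 × 40.7566 = 101.1620.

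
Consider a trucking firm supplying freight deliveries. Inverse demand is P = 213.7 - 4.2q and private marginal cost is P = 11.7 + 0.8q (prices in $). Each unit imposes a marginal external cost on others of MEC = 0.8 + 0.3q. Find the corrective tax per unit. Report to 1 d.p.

tax = $12.2 per unit

Social marginal cost = private MC + MEC = 12.5 + 1.1q.
Set SMC = demand: 12.5 + 1.1q = 213.7 - 4.2q → q* = 37.9623.
The Pigouvian tax equals MEC at q*: 0.8 + 0.3×37.9623 = 12.1887.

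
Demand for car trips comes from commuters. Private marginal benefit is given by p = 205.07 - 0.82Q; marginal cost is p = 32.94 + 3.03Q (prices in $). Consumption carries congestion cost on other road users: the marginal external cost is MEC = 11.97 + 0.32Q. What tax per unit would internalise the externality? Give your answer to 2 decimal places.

tax = $24.26 per unit

Social marginal benefit = demand − MEC = 193.10 - 1.14Q.
Set SMB = MC: 193.10 - 1.14Q = 32.94 + 3.03Q → Q* = 38.4077.
The Pigouvian tax equals MEC at Q*: 11.97 + 0.32×38.4077 = 24.2605.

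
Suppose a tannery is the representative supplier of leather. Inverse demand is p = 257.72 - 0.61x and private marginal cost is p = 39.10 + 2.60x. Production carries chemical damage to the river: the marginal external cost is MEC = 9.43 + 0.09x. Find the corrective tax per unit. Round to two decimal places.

tax = 15.14 per unit

Social marginal cost = private MC + MEC = 48.53 + 2.69x.
Set SMC = demand: 48.53 + 2.69x = 257.72 - 0.61x → x* = 63.3909.
The Pigouvian tax equals MEC at x*: 9.43 + 0.09×63.3909 = 15.1352.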